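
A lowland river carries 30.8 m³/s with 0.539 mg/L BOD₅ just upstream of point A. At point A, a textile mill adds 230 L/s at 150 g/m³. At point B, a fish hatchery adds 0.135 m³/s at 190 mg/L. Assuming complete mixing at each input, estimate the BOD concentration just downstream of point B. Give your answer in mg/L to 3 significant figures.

2.46 mg/L

230 L/s = 0.23 m³/s.
After input A: C = (30.8·0.539 + 0.23·150) / 31.03 = 1.647 mg/L.
After input B: C = (31.03·1.647 + 0.135·190) / 31.17 = 2.463 mg/L.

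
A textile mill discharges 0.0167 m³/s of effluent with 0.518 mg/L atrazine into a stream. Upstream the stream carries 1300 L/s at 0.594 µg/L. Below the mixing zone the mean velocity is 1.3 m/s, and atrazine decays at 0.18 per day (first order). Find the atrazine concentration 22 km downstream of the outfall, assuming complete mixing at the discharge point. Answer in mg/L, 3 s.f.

1300 L/s = 1.3 m³/s.
0.594 µg/L = 0.000594 mg/L.
After complete mixing, C₀ = (0.0167·0.518 + 1.3·0.000594) / 1.317 = 0.007156 mg/L.
Travel time t = 2.2e+04 m / 1.3 m/s = 1.692e+04 s = 0.1959 d.
C = 0.007156·exp(−0.18·0.1959) = 0.007156·0.9654 = 0.006908 mg/L.

0.00691 mg/L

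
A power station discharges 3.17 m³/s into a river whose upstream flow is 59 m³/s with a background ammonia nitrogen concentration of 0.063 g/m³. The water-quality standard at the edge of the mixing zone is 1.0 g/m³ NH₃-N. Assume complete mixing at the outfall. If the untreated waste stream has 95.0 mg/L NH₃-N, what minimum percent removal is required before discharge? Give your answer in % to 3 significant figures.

Mass balance: 1·62.17 = 3.17·Cₑ + 59·0.063.
Cₑ = (62.17 − 3.717) / 3.17 = 18.44 mg/L.
Required removal = 1 − 18.44/95.0 = 80.59 %.

80.6 %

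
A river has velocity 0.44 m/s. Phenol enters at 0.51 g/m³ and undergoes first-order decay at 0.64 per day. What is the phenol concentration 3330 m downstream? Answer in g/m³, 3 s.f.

Travel time t = 3330 m / 0.44 m/s = 3330/0.44 = 7568 s = 0.08759 d.
First-order decay: C = 0.51·exp(−0.64·0.08759) = 0.51·0.9455 = 0.4822 g/m³.

0.482 g/m³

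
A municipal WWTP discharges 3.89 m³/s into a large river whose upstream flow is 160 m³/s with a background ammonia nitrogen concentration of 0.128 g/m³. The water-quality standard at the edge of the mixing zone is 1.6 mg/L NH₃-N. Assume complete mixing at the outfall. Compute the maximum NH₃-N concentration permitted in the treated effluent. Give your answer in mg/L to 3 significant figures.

Mass balance: 1.6·163.9 = 3.89·Cₑ + 160·0.128.
Cₑ = (262.2 − 20.48) / 3.89 = 62.14 mg/L.

62.1 mg/L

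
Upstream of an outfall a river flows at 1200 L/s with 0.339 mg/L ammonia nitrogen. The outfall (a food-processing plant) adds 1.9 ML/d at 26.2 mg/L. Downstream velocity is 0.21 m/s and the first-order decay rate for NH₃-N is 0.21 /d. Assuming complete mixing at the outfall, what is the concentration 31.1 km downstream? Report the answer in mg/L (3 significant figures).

0.561 mg/L

1.9 ML/d = 0.02199 m³/s.
1200 L/s = 1.2 m³/s.
After complete mixing, C₀ = (0.02199·26.2 + 1.2·0.339) / 1.222 = 0.8044 mg/L.
Travel time t = 3.11e+04 m / 0.21 m/s = 1.481e+05 s = 1.714 d.
C = 0.8044·exp(−0.21·1.714) = 0.8044·0.6977 = 0.5612 mg/L.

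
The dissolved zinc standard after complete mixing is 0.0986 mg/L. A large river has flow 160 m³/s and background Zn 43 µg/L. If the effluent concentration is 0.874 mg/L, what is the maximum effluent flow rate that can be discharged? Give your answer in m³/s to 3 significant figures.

11.5 m³/s

43 µg/L = 0.043 mg/L.
Mass balance at complete mixing: C_std·(Q_w + Q_r) = Q_w·C_e + Q_r·C_b.
Rearranging, Q_w = Q_r·(C_std − C_b)/(C_e − C_std) = 160·(0.0986 − 0.043) / (0.874 − 0.0986) = 11.47 m³/s.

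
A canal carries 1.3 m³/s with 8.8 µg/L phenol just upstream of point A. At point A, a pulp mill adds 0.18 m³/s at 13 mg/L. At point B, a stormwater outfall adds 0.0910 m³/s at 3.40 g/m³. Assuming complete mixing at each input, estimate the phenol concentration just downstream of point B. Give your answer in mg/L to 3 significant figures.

8.8 µg/L = 0.0088 mg/L.
After input A: C = (1.3·0.0088 + 0.18·13) / 1.48 = 1.589 mg/L.
After input B: C = (1.48·1.589 + 0.091·3.4) / 1.571 = 1.694 mg/L.

1.69 mg/L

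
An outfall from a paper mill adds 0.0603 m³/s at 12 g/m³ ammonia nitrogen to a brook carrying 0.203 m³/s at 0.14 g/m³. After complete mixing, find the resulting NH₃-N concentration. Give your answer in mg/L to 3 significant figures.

Conservation of mass across the mixing zone: C = (0.0603·12 + 0.203·0.14) / (0.0603 + 0.203) = 0.752/0.2633 = 2.856 mg/L.

2.86 mg/L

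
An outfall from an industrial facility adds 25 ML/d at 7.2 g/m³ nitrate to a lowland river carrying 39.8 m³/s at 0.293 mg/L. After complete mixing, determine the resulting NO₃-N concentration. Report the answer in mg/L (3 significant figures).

0.343 mg/L

25 ML/d = 0.2894 m³/s.
Flow-weighted mixing gives C = (0.2894·7.2 + 39.8·0.293) / (0.2894 + 39.8) = 13.74/40.09 = 0.3429 mg/L.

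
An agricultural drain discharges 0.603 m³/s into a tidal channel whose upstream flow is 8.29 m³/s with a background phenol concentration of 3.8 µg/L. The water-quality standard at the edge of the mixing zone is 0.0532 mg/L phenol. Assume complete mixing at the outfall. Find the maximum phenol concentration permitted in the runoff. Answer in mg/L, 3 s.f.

0.732 mg/L

3.8 µg/L = 0.0038 mg/L.
Mass balance: 0.0532·8.893 = 0.603·Cₑ + 8.29·0.0038.
Cₑ = (0.4731 − 0.0315) / 0.603 = 0.7323 mg/L.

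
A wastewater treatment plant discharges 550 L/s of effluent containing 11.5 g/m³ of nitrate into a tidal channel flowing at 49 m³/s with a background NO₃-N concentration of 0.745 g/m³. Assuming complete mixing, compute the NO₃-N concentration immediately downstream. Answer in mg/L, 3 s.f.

550 L/s = 0.55 m³/s.
By mass balance at complete mixing, C = (0.55·11.5 + 49·0.745) / (0.55 + 49) = 42.83/49.55 = 0.8644 mg/L.

0.864 mg/L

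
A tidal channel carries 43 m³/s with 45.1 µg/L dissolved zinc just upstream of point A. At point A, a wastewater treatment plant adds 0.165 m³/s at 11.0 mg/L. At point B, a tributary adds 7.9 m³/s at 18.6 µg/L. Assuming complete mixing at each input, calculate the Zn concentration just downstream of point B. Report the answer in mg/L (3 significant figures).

0.0764 mg/L

45.1 µg/L = 0.0451 mg/L.
After input A: C = (43·0.0451 + 0.165·11) / 43.16 = 0.08698 mg/L.
18.6 µg/L = 0.0186 mg/L.
After input B: C = (43.16·0.08698 + 7.9·0.0186) / 51.06 = 0.0764 mg/L.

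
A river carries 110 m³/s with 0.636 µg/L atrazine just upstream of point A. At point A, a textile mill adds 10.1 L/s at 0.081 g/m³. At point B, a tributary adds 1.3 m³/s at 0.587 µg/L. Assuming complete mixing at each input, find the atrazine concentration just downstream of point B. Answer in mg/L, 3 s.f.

0.000643 mg/L

0.636 µg/L = 0.000636 mg/L.
10.1 L/s = 0.0101 m³/s.
After input A: C = (110·0.000636 + 0.0101·0.081) / 110 = 0.0006434 mg/L.
0.587 µg/L = 0.000587 mg/L.
After input B: C = (110·0.0006434 + 1.3·0.000587) / 111.3 = 0.0006427 mg/L.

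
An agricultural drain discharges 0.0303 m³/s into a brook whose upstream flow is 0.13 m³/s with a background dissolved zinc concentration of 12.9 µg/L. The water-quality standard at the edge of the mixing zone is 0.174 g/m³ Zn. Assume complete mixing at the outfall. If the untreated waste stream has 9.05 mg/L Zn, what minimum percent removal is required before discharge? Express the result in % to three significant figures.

12.9 µg/L = 0.0129 mg/L.
Mass balance: 0.174·0.1603 = 0.0303·Cₑ + 0.13·0.0129.
Cₑ = (0.02789 − 0.001677) / 0.0303 = 0.8652 mg/L.
Required removal = 1 − 0.8652/9.05 = 90.44 %.

90.4 %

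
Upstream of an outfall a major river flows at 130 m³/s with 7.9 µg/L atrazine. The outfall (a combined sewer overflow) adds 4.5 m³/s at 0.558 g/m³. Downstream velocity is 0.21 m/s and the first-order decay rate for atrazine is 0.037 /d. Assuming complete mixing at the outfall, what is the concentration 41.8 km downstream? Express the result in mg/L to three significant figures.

0.0242 mg/L

7.9 µg/L = 0.0079 mg/L.
After complete mixing, C₀ = (4.5·0.558 + 130·0.0079) / 134.5 = 0.0263 mg/L.
Travel time t = 4.18e+04 m / 0.21 m/s = 1.99e+05 s = 2.304 d.
C = 0.0263·exp(−0.037·2.304) = 0.0263·0.9183 = 0.02416 mg/L.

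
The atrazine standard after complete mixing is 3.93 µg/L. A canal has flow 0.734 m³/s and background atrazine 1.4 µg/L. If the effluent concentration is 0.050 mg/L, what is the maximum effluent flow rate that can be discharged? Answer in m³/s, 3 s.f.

0.0403 m³/s

1.4 µg/L = 0.0014 mg/L.
3.93 µg/L = 0.00393 mg/L.
Mass balance at complete mixing: C_std·(Q_w + Q_r) = Q_w·C_e + Q_r·C_b.
Rearranging, Q_w = Q_r·(C_std − C_b)/(C_e − C_std) = 0.734·(0.00393 − 0.0014) / (0.05 − 0.00393) = 0.04031 m³/s.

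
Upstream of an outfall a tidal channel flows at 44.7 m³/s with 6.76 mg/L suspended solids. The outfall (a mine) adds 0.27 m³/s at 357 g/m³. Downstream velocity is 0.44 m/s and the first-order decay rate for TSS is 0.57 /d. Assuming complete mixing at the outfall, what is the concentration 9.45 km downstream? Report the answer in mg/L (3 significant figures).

7.69 mg/L

After complete mixing, C₀ = (0.27·357 + 44.7·6.76) / 44.97 = 8.863 mg/L.
Travel time t = 9450 m / 0.44 m/s = 2.148e+04 s = 0.2486 d.
C = 8.863·exp(−0.57·0.2486) = 8.863·0.8679 = 7.692 mg/L.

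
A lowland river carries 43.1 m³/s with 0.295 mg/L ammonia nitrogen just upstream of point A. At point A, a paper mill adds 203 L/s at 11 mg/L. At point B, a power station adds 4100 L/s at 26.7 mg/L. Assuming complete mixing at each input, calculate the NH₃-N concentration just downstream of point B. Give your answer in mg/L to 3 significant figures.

2.62 mg/L

203 L/s = 0.203 m³/s.
After input A: C = (43.1·0.295 + 0.203·11) / 43.3 = 0.3452 mg/L.
4100 L/s = 4.1 m³/s.
After input B: C = (43.3·0.3452 + 4.1·26.7) / 47.4 = 2.625 mg/L.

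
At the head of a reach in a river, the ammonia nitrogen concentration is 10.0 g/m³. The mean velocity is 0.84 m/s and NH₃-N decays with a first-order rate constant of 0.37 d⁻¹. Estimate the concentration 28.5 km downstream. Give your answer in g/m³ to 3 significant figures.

8.65 g/m³

Travel time t = 28.5 km / 0.84 m/s = 2.85e+04/0.84 = 3.393e+04 s = 0.3927 d.
First-order decay: C = 10.0·exp(−0.37·0.3927) = 10.0·0.8648 = 8.648 g/m³.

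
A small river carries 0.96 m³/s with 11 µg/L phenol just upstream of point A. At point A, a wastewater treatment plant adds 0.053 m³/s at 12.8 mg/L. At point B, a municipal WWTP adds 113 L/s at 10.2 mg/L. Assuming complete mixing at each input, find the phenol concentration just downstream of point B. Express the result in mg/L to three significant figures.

11 µg/L = 0.011 mg/L.
After input A: C = (0.96·0.011 + 0.053·12.8) / 1.013 = 0.6801 mg/L.
113 L/s = 0.113 m³/s.
After input B: C = (1.013·0.6801 + 0.113·10.2) / 1.126 = 1.635 mg/L.

1.64 mg/L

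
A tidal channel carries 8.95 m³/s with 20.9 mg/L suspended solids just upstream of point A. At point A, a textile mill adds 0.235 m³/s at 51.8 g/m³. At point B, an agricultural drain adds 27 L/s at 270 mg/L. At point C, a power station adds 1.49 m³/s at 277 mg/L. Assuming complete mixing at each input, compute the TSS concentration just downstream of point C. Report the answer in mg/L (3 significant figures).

57.9 mg/L

After input A: C = (8.95·20.9 + 0.235·51.8) / 9.185 = 21.69 mg/L.
27 L/s = 0.027 m³/s.
After input B: C = (9.185·21.69 + 0.027·270) / 9.212 = 22.42 mg/L.
After input C: C = (9.212·22.42 + 1.49·277) / 10.7 = 57.86 mg/L.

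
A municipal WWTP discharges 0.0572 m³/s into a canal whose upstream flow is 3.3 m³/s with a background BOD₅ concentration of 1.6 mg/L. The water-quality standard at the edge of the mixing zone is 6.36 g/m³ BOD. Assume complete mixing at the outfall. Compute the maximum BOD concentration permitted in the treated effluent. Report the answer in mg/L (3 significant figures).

281 mg/L

Mass balance: 6.36·3.357 = 0.0572·Cₑ + 3.3·1.6.
Cₑ = (21.35 − 5.28) / 0.0572 = 281 mg/L.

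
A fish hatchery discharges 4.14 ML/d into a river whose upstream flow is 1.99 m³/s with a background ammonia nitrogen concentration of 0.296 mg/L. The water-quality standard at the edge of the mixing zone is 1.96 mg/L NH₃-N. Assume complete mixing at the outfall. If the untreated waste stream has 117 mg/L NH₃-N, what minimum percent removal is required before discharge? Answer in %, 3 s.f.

4.14 ML/d = 0.04792 m³/s.
Mass balance: 1.96·2.038 = 0.04792·Cₑ + 1.99·0.296.
Cₑ = (3.994 − 0.589) / 0.04792 = 71.07 mg/L.
Required removal = 1 − 71.07/117 = 39.26 %.

39.3 %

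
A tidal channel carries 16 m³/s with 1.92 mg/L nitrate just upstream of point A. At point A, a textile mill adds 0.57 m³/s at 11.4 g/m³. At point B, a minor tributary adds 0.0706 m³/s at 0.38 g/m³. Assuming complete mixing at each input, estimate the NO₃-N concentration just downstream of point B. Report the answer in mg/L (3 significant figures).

After input A: C = (16·1.92 + 0.57·11.4) / 16.57 = 2.246 mg/L.
After input B: C = (16.57·2.246 + 0.0706·0.38) / 16.64 = 2.238 mg/L.

2.24 mg/L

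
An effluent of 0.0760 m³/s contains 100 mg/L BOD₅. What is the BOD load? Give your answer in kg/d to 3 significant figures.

Mass flux = Q·C = 0.076 m³/s × 100 g/m³ = 7.6 g/s.
= 7.6 g/s × 86.4 = 656.6 kg/d.

657 kg/d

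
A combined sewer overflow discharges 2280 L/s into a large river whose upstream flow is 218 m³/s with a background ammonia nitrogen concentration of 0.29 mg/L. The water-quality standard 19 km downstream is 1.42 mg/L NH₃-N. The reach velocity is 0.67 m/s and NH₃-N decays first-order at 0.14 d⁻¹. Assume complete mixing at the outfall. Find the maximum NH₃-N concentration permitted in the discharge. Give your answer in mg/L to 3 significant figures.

116 mg/L

2280 L/s = 2.28 m³/s.
Travel time to the compliance point: t = 1.9e+04/0.67 = 2.836e+04 s = 0.3282 d; decay factor exp(−0.14·0.3282) = 0.9551.
So the concentration just after mixing may be at most 1.42/0.9551 = 1.487 mg/L.
Mass balance: 1.487·220.3 = 2.28·Cₑ + 218·0.29.
Cₑ = (327.5 − 63.22) / 2.28 = 115.9 mg/L.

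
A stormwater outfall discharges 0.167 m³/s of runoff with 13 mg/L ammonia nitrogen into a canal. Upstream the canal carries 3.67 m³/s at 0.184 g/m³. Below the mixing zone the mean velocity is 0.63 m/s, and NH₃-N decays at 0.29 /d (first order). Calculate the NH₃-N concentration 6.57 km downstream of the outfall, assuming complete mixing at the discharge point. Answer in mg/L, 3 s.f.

After complete mixing, C₀ = (0.167·13 + 3.67·0.184) / 3.837 = 0.7418 mg/L.
Travel time t = 6570 m / 0.63 m/s = 1.043e+04 s = 0.1207 d.
C = 0.7418·exp(−0.29·0.1207) = 0.7418·0.9656 = 0.7163 mg/L.

0.716 mg/L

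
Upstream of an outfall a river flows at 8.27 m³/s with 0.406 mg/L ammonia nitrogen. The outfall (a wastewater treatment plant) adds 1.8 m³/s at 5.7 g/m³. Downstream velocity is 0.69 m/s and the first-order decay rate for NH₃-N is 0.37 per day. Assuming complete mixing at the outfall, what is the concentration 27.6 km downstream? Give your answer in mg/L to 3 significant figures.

1.14 mg/L

After complete mixing, C₀ = (1.8·5.7 + 8.27·0.406) / 10.07 = 1.352 mg/L.
Travel time t = 2.76e+04 m / 0.69 m/s = 4e+04 s = 0.463 d.
C = 1.352·exp(−0.37·0.463) = 1.352·0.8426 = 1.139 mg/L.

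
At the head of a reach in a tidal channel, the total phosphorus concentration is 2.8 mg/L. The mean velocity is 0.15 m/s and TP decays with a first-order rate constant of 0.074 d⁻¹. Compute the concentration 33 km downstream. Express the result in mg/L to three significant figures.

2.32 mg/L

Travel time t = 33 km / 0.15 m/s = 3.3e+04/0.15 = 2.2e+05 s = 2.546 d.
First-order decay: C = 2.8·exp(−0.074·2.546) = 2.8·0.8283 = 2.319 mg/L.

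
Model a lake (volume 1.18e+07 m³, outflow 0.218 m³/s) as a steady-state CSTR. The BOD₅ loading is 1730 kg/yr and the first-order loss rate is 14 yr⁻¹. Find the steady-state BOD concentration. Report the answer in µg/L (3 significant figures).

10.1 µg/L

Outflow Q = 0.218 m³/s × 3.156e+07 s/yr = 6.88e+06 m³/yr.
Steady-state CSTR mass balance: W = Q·C + k·V·C, so C = W/(Q + kV).
Q + kV = 6.88e+06 + 14·1.18e+07 = 1.721e+08 m³/yr.
C = 1730/1.721e+08 = 1.005e-05 kg/m³ = 0.01005 mg/L = 10.05 µg/L.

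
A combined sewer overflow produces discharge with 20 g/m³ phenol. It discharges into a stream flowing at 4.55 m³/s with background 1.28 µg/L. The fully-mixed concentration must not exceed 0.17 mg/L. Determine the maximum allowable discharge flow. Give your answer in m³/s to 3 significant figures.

1.28 µg/L = 0.00128 mg/L.
Mass balance at complete mixing: C_std·(Q_w + Q_r) = Q_w·C_e + Q_r·C_b.
Rearranging, Q_w = Q_r·(C_std − C_b)/(C_e − C_std) = 4.55·(0.17 − 0.00128) / (20 − 0.17) = 0.03871 m³/s.

0.0387 m³/s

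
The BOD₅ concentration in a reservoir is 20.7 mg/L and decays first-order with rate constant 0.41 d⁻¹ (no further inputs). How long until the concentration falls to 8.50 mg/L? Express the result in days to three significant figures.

2.17 d

t = ln(C₀/C)/k = ln(20.7/8.50)/0.41 = 0.8901/0.41 = 2.171 d.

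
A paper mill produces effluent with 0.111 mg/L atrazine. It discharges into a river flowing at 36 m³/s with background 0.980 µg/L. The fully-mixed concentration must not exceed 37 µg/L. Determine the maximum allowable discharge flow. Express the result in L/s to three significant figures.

0.980 µg/L = 0.00098 mg/L.
37 µg/L = 0.037 mg/L.
Mass balance at complete mixing: C_std·(Q_w + Q_r) = Q_w·C_e + Q_r·C_b.
Rearranging, Q_w = Q_r·(C_std − C_b)/(C_e − C_std) = 36·(0.037 − 0.00098) / (0.111 − 0.037) = 17.52 m³/s.
= 1.752e+04 L/s.

17500 L/s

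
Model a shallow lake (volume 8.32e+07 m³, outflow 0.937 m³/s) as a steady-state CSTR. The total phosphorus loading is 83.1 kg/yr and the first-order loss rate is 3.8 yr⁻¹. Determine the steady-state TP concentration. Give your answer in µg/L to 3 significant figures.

Outflow Q = 0.937 m³/s × 3.156e+07 s/yr = 2.957e+07 m³/yr.
Steady-state CSTR mass balance: W = Q·C + k·V·C, so C = W/(Q + kV).
Q + kV = 2.957e+07 + 3.8·8.32e+07 = 3.457e+08 m³/yr.
C = 83.1/3.457e+08 = 2.404e-07 kg/m³ = 0.0002404 mg/L = 0.2404 µg/L.

0.240 µg/L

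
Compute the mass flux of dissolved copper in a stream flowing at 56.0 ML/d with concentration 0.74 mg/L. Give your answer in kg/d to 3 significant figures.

56.0 ML/d = 0.6481 m³/s.
Mass flux = Q·C = 0.6481 m³/s × 0.74 g/m³ = 0.4796 g/s.
= 0.4796 g/s × 86.4 = 41.44 kg/d.

41.4 kg/d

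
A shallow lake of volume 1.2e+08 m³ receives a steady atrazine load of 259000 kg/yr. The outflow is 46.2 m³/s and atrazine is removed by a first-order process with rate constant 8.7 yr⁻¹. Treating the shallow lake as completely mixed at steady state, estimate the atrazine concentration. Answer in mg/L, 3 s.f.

Outflow Q = 46.2 m³/s × 3.156e+07 s/yr = 1.458e+09 m³/yr.
Steady-state CSTR mass balance: W = Q·C + k·V·C, so C = W/(Q + kV).
Q + kV = 1.458e+09 + 8.7·1.2e+08 = 2.502e+09 m³/yr.
C = 259000/2.502e+09 = 0.0001035 kg/m³ = 0.1035 mg/L.

0.104 mg/L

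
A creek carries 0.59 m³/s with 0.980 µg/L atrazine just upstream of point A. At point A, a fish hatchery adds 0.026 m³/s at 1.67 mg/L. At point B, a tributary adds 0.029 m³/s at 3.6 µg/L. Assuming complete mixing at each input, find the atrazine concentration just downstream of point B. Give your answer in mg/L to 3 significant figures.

0.0684 mg/L

0.980 µg/L = 0.00098 mg/L.
After input A: C = (0.59·0.00098 + 0.026·1.67) / 0.616 = 0.07143 mg/L.
3.6 µg/L = 0.0036 mg/L.
After input B: C = (0.616·0.07143 + 0.029·0.0036) / 0.645 = 0.06838 mg/L.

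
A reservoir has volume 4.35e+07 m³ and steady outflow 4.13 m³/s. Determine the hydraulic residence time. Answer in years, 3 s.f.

Q = 4.13 m³/s × 3.156e+07 s/yr = 1.303e+08 m³/yr.
Hydraulic residence time τ = V/Q = 4.35e+07/1.303e+08 = 0.3338 yr.

0.334 yr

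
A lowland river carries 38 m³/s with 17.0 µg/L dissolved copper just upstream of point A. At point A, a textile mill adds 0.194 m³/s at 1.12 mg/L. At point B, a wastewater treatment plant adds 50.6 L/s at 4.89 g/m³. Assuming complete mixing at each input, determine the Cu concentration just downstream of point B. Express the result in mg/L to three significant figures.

0.0290 mg/L

17.0 µg/L = 0.017 mg/L.
After input A: C = (38·0.017 + 0.194·1.12) / 38.19 = 0.0226 mg/L.
50.6 L/s = 0.0506 m³/s.
After input B: C = (38.19·0.0226 + 0.0506·4.89) / 38.24 = 0.02904 mg/L.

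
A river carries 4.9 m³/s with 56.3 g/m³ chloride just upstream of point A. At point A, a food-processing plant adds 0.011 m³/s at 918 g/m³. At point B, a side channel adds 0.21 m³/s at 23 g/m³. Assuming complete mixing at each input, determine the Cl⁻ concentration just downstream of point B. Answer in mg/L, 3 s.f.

After input A: C = (4.9·56.3 + 0.011·918) / 4.911 = 58.23 mg/L.
After input B: C = (4.911·58.23 + 0.21·23) / 5.121 = 56.79 mg/L.

56.8 mg/L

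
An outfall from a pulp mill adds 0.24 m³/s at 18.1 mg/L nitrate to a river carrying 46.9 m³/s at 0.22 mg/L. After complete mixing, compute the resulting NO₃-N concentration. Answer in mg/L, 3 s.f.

Conservation of mass across the mixing zone: C = (0.24·18.1 + 46.9·0.22) / (0.24 + 46.9) = 14.66/47.14 = 0.311 mg/L.

0.311 mg/L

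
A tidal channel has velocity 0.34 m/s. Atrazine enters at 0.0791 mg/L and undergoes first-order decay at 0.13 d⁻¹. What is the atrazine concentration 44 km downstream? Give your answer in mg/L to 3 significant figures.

0.0651 mg/L

Travel time t = 44 km / 0.34 m/s = 4.4e+04/0.34 = 1.294e+05 s = 1.498 d.
First-order decay: C = 0.0791·exp(−0.13·1.498) = 0.0791·0.8231 = 0.0651 mg/L.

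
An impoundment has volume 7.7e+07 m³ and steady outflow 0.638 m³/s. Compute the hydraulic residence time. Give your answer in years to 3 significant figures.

3.82 yr

Q = 0.638 m³/s × 3.156e+07 s/yr = 2.013e+07 m³/yr.
Hydraulic residence time τ = V/Q = 7.7e+07/2.013e+07 = 3.824 yr.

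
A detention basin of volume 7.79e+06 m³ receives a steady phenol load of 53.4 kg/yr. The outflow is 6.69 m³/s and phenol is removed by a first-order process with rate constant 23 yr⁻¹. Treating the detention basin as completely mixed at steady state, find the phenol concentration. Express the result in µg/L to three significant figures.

0.137 µg/L

Outflow Q = 6.69 m³/s × 3.156e+07 s/yr = 2.111e+08 m³/yr.
Steady-state CSTR mass balance: W = Q·C + k·V·C, so C = W/(Q + kV).
Q + kV = 2.111e+08 + 23·7.79e+06 = 3.903e+08 m³/yr.
C = 53.4/3.903e+08 = 1.368e-07 kg/m³ = 0.0001368 mg/L = 0.1368 µg/L.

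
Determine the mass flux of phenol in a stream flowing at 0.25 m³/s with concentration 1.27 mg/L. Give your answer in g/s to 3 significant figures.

Mass flux = Q·C = 0.25 m³/s × 1.27 g/m³ = 0.3175 g/s.

0.318 g/s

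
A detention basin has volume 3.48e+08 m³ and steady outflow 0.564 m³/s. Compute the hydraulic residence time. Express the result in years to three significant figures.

Q = 0.564 m³/s × 3.156e+07 s/yr = 1.78e+07 m³/yr.
Hydraulic residence time τ = V/Q = 3.48e+08/1.78e+07 = 19.55 yr.

19.6 yr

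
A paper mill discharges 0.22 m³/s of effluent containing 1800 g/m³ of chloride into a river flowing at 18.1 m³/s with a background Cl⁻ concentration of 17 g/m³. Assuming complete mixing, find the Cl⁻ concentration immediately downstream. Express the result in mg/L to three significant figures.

By mass balance at complete mixing, C = (0.22·1800 + 18.1·17) / (0.22 + 18.1) = 703.7/18.32 = 38.41 mg/L.

38.4 mg/L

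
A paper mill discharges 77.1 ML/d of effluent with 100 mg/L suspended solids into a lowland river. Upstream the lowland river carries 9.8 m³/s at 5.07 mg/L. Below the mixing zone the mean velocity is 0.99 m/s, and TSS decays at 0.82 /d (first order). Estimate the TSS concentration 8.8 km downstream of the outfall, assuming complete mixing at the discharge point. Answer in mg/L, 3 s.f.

11.9 mg/L

77.1 ML/d = 0.8924 m³/s.
After complete mixing, C₀ = (0.8924·100 + 9.8·5.07) / 10.69 = 12.99 mg/L.
Travel time t = 8800 m / 0.99 m/s = 8889 s = 0.1029 d.
C = 12.99·exp(−0.82·0.1029) = 12.99·0.9191 = 11.94 mg/L.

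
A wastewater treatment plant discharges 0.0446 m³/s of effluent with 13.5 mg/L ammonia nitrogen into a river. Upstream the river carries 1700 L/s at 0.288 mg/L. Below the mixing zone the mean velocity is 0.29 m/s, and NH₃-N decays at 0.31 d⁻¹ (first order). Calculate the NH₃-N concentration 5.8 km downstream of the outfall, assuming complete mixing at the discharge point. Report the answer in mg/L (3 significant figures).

0.582 mg/L

1700 L/s = 1.7 m³/s.
After complete mixing, C₀ = (0.0446·13.5 + 1.7·0.288) / 1.745 = 0.6258 mg/L.
Travel time t = 5800 m / 0.29 m/s = 2e+04 s = 0.2315 d.
C = 0.6258·exp(−0.31·0.2315) = 0.6258·0.9308 = 0.5824 mg/L.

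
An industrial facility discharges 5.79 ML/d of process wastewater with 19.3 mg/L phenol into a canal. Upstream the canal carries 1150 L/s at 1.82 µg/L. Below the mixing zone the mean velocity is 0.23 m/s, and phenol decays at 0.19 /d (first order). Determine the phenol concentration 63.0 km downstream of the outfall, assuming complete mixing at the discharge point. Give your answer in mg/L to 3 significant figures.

0.583 mg/L

5.79 ML/d = 0.06701 m³/s.
1150 L/s = 1.15 m³/s.
1.82 µg/L = 0.00182 mg/L.
After complete mixing, C₀ = (0.06701·19.3 + 1.15·0.00182) / 1.217 = 1.064 mg/L.
Travel time t = 6.3e+04 m / 0.23 m/s = 2.739e+05 s = 3.17 d.
C = 1.064·exp(−0.19·3.17) = 1.064·0.5475 = 0.5828 mg/L.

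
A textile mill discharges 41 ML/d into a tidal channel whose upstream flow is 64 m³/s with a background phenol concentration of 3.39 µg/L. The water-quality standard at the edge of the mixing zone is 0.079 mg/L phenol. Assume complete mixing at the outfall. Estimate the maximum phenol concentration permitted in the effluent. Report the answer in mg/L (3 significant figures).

10.3 mg/L

41 ML/d = 0.4745 m³/s.
3.39 µg/L = 0.00339 mg/L.
Mass balance: 0.079·64.47 = 0.4745·Cₑ + 64·0.00339.
Cₑ = (5.093 − 0.217) / 0.4745 = 10.28 mg/L.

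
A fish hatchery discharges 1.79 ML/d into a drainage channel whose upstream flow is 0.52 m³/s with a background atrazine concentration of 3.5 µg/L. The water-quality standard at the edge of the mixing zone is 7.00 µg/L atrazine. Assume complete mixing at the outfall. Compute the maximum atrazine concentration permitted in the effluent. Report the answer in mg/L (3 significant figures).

0.0948 mg/L

1.79 ML/d = 0.02072 m³/s.
3.5 µg/L = 0.0035 mg/L.
7.00 µg/L = 0.007 mg/L.
Mass balance: 0.007·0.5407 = 0.02072·Cₑ + 0.52·0.0035.
Cₑ = (0.003785 − 0.00182) / 0.02072 = 0.09485 mg/L.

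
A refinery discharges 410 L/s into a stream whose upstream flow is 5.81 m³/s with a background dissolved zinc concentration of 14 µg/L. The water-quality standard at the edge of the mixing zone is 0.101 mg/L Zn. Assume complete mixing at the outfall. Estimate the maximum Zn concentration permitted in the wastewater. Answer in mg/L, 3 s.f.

1.33 mg/L

410 L/s = 0.41 m³/s.
14 µg/L = 0.014 mg/L.
Mass balance: 0.101·6.22 = 0.41·Cₑ + 5.81·0.014.
Cₑ = (0.6282 − 0.08134) / 0.41 = 1.334 mg/L.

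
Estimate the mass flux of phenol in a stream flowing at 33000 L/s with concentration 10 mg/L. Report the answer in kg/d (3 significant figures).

28500 kg/d

33000 L/s = 33 m³/s.
Mass flux = Q·C = 33 m³/s × 10 g/m³ = 330 g/s.
= 330 g/s × 86.4 = 2.851e+04 kg/d.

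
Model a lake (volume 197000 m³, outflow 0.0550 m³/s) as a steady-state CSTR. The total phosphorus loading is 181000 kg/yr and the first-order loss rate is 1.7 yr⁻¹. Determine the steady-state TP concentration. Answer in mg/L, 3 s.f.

87.4 mg/L

Outflow Q = 0.0550 m³/s × 3.156e+07 s/yr = 1.736e+06 m³/yr.
Steady-state CSTR mass balance: W = Q·C + k·V·C, so C = W/(Q + kV).
Q + kV = 1.736e+06 + 1.7·197000 = 2.071e+06 m³/yr.
C = 181000/2.071e+06 = 0.08742 kg/m³ = 87.42 mg/L.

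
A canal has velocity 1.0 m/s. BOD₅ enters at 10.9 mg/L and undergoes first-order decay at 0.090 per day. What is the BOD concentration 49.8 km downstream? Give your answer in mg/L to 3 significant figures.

10.3 mg/L

Travel time t = 49.8 km / 1.0 m/s = 4.98e+04/1.0 = 4.98e+04 s = 0.5764 d.
First-order decay: C = 10.9·exp(−0.090·0.5764) = 10.9·0.9494 = 10.35 mg/L.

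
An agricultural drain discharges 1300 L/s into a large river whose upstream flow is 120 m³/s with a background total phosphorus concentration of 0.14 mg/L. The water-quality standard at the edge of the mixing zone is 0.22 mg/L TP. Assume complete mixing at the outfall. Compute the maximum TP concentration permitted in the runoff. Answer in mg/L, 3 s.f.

1300 L/s = 1.3 m³/s.
Mass balance: 0.22·121.3 = 1.3·Cₑ + 120·0.14.
Cₑ = (26.69 − 16.8) / 1.3 = 7.605 mg/L.

7.60 mg/L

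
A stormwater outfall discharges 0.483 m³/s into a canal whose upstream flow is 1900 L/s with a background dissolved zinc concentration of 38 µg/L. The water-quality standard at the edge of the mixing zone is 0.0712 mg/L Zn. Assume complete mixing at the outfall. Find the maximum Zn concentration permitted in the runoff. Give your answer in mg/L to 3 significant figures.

1900 L/s = 1.9 m³/s.
38 µg/L = 0.038 mg/L.
Mass balance: 0.0712·2.383 = 0.483·Cₑ + 1.9·0.038.
Cₑ = (0.1697 − 0.0722) / 0.483 = 0.2018 mg/L.

0.202 mg/L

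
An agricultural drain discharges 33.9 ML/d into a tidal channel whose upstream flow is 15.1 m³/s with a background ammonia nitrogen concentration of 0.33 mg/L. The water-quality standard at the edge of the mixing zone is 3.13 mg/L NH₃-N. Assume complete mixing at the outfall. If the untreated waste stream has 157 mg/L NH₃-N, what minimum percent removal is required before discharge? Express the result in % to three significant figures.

29.4 %

33.9 ML/d = 0.3924 m³/s.
Mass balance: 3.13·15.49 = 0.3924·Cₑ + 15.1·0.33.
Cₑ = (48.49 − 4.983) / 0.3924 = 110.9 mg/L.
Required removal = 1 − 110.9/157 = 29.37 %.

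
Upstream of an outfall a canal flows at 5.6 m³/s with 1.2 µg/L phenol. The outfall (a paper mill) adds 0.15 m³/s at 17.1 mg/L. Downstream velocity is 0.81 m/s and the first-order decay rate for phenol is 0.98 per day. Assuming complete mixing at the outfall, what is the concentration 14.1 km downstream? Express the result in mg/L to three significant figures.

0.367 mg/L

1.2 µg/L = 0.0012 mg/L.
After complete mixing, C₀ = (0.15·17.1 + 5.6·0.0012) / 5.75 = 0.4473 mg/L.
Travel time t = 1.41e+04 m / 0.81 m/s = 1.741e+04 s = 0.2015 d.
C = 0.4473·exp(−0.98·0.2015) = 0.4473·0.8208 = 0.3671 mg/L.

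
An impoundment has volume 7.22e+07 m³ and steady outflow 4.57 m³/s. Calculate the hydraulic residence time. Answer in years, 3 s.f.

0.501 yr

Q = 4.57 m³/s × 3.156e+07 s/yr = 1.442e+08 m³/yr.
Hydraulic residence time τ = V/Q = 7.22e+07/1.442e+08 = 0.5006 yr.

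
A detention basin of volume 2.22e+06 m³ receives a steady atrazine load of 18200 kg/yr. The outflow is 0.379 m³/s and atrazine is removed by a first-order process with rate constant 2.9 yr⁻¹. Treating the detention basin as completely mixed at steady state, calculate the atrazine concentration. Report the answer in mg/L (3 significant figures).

Outflow Q = 0.379 m³/s × 3.156e+07 s/yr = 1.196e+07 m³/yr.
Steady-state CSTR mass balance: W = Q·C + k·V·C, so C = W/(Q + kV).
Q + kV = 1.196e+07 + 2.9·2.22e+06 = 1.84e+07 m³/yr.
C = 18200/1.84e+07 = 0.0009892 kg/m³ = 0.9892 mg/L.

0.989 mg/L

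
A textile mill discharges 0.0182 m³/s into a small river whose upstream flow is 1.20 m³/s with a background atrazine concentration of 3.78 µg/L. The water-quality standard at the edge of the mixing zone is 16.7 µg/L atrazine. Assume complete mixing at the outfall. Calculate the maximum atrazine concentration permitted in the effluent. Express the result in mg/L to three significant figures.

3.78 µg/L = 0.00378 mg/L.
16.7 µg/L = 0.0167 mg/L.
Mass balance: 0.0167·1.218 = 0.0182·Cₑ + 1.2·0.00378.
Cₑ = (0.02034 − 0.004536) / 0.0182 = 0.8686 mg/L.

0.869 mg/L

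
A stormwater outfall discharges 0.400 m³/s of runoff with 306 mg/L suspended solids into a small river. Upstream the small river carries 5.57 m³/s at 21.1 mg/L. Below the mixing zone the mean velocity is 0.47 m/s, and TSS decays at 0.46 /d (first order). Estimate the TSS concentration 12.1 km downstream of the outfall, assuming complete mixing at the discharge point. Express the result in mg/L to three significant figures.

After complete mixing, C₀ = (0.4·306 + 5.57·21.1) / 5.97 = 40.19 mg/L.
Travel time t = 1.21e+04 m / 0.47 m/s = 2.574e+04 s = 0.298 d.
C = 40.19·exp(−0.46·0.298) = 40.19·0.8719 = 35.04 mg/L.

35.0 mg/L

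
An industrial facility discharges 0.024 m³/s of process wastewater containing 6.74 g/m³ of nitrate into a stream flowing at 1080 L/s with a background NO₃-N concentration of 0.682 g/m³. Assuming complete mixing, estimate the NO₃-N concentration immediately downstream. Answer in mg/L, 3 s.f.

0.814 mg/L

1080 L/s = 1.08 m³/s.
Conservation of mass across the mixing zone: C = (0.024·6.74 + 1.08·0.682) / (0.024 + 1.08) = 0.8983/1.104 = 0.8137 mg/L.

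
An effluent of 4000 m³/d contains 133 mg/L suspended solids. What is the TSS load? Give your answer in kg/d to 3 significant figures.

4000 m³/d = 0.0463 m³/s.
Mass flux = Q·C = 0.0463 m³/s × 133 g/m³ = 6.157 g/s.
= 6.157 g/s × 86.4 = 532 kg/d.

532 kg/d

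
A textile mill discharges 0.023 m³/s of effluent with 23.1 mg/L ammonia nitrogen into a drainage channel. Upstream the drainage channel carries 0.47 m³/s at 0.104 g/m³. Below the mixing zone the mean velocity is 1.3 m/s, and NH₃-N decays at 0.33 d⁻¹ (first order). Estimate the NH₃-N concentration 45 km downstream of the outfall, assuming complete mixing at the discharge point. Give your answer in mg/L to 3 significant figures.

After complete mixing, C₀ = (0.023·23.1 + 0.47·0.104) / 0.493 = 1.177 mg/L.
Travel time t = 4.5e+04 m / 1.3 m/s = 3.462e+04 s = 0.4006 d.
C = 1.177·exp(−0.33·0.4006) = 1.177·0.8762 = 1.031 mg/L.

1.03 mg/L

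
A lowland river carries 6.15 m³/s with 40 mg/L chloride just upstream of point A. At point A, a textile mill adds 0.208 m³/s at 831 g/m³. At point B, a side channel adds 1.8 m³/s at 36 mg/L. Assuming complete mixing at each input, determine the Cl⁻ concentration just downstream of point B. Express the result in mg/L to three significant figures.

59.3 mg/L

After input A: C = (6.15·40 + 0.208·831) / 6.358 = 65.88 mg/L.
After input B: C = (6.358·65.88 + 1.8·36) / 8.158 = 59.29 mg/L.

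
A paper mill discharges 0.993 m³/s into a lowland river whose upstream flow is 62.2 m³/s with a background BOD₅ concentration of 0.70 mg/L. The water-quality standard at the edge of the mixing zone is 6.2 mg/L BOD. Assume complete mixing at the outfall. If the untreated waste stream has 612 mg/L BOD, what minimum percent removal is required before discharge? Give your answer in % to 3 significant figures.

42.7 %

Mass balance: 6.2·63.19 = 0.993·Cₑ + 62.2·0.7.
Cₑ = (391.8 − 43.54) / 0.993 = 350.7 mg/L.
Required removal = 1 − 350.7/612 = 42.69 %.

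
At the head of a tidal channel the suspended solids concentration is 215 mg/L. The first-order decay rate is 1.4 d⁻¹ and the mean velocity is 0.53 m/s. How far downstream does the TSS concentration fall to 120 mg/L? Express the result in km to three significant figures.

From C = C₀·e^(−kt), t = ln(C₀/C)/k = ln(215/120)/1.4 = 0.5831/1.4 = 0.4165 d.
Distance = v·t = 0.53 m/s × 3.599e+04 s = 1.907e+04 m = 19.07 km.

19.1 km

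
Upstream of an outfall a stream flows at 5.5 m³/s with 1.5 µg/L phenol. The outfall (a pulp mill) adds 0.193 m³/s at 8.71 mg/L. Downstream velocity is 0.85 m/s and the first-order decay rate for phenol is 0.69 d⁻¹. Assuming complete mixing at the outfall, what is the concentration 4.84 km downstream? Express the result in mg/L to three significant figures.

0.284 mg/L

1.5 µg/L = 0.0015 mg/L.
After complete mixing, C₀ = (0.193·8.71 + 5.5·0.0015) / 5.693 = 0.2967 mg/L.
Travel time t = 4840 m / 0.85 m/s = 5694 s = 0.0659 d.
C = 0.2967·exp(−0.69·0.0659) = 0.2967·0.9555 = 0.2835 mg/L.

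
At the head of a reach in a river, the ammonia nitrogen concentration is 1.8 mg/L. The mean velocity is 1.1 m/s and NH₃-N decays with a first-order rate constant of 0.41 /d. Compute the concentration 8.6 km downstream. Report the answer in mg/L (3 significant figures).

Travel time t = 8.6 km / 1.1 m/s = 8600/1.1 = 7818 s = 0.09049 d.
First-order decay: C = 1.8·exp(−0.41·0.09049) = 1.8·0.9636 = 1.734 mg/L.

1.73 mg/L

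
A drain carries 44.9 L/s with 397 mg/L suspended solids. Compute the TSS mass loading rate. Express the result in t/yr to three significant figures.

44.9 L/s = 0.0449 m³/s.
Mass flux = Q·C = 0.0449 m³/s × 397 g/m³ = 17.83 g/s.
= 17.83 g/s × 31.56 = 562.5 t/yr.

563 t/yr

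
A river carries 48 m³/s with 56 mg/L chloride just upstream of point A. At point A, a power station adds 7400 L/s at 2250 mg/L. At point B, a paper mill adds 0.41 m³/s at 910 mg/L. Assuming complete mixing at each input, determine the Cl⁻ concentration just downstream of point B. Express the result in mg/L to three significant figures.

353 mg/L

7400 L/s = 7.4 m³/s.
After input A: C = (48·56 + 7.4·2250) / 55.4 = 349.1 mg/L.
After input B: C = (55.4·349.1 + 0.41·910) / 55.81 = 353.2 mg/L.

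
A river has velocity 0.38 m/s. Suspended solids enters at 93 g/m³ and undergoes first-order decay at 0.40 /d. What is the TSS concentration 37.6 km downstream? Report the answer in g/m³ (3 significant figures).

58.8 g/m³

Travel time t = 37.6 km / 0.38 m/s = 3.76e+04/0.38 = 9.895e+04 s = 1.145 d.
First-order decay: C = 93·exp(−0.40·1.145) = 93·0.6325 = 58.82 g/m³.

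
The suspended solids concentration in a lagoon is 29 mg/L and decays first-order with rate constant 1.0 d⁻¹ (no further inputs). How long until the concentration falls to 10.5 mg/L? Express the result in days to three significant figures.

1.02 d

t = ln(C₀/C)/k = ln(29/10.5)/1.0 = 1.016/1.0 = 1.016 d.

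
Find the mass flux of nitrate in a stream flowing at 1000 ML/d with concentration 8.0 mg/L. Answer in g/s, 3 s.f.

92.6 g/s

1000 ML/d = 11.57 m³/s.
Mass flux = Q·C = 11.57 m³/s × 8 g/m³ = 92.59 g/s.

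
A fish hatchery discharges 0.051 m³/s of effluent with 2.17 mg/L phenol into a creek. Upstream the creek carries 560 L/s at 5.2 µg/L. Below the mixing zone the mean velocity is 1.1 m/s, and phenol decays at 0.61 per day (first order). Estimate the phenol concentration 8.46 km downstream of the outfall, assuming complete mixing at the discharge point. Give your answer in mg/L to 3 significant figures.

0.176 mg/L

560 L/s = 0.56 m³/s.
5.2 µg/L = 0.0052 mg/L.
After complete mixing, C₀ = (0.051·2.17 + 0.56·0.0052) / 0.611 = 0.1859 mg/L.
Travel time t = 8460 m / 1.1 m/s = 7691 s = 0.08902 d.
C = 0.1859·exp(−0.61·0.08902) = 0.1859·0.9471 = 0.1761 mg/L.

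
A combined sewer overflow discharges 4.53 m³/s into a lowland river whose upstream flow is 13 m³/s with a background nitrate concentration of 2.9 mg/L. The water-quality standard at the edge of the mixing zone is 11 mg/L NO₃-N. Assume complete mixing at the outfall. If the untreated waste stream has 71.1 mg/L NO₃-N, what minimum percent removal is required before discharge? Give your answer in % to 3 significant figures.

51.8 %

Mass balance: 11·17.53 = 4.53·Cₑ + 13·2.9.
Cₑ = (192.8 − 37.7) / 4.53 = 34.25 mg/L.
Required removal = 1 − 34.25/71.1 = 51.84 %.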